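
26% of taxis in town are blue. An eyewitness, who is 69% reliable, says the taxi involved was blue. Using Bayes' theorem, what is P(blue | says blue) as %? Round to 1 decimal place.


P(blue | says blue) = P(says blue | blue)*P(blue) / [P(says blue | blue)*P(blue) + P(says blue | not blue)*P(not blue)]
Numerator = 0.69 * 0.26 = 0.1794
False identification = 0.31 * 0.74 = 0.2294
P = 0.1794 / (0.1794 + 0.2294)
= 0.1794 / 0.4088
As percentage = 43.9


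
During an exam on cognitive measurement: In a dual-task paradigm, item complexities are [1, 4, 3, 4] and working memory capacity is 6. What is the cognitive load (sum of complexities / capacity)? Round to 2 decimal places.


Total complexity = 1 + 4 + 3 + 4 = 12
Load = total / capacity = 12 / 6
= 2.00


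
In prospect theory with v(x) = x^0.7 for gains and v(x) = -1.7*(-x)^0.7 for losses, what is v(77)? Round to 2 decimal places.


Since x = 77 >= 0, use v(x) = x^0.7
77^0.7 = 20.9191
v(77) = 20.92


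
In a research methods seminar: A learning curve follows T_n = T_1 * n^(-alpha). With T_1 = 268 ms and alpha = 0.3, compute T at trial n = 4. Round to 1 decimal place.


T_n = 268 * 4^(-0.3)
4^(-0.3) = 0.659754
T_n = 268 * 0.659754
= 176.8 ms


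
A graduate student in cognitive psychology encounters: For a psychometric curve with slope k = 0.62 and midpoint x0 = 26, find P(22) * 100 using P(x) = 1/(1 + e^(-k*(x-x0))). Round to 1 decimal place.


P(x) = 1/(1 + e^(-0.62*(22 - 26)))
Exponent = -0.62 * -4 = 2.48
e^(2.48) = 11.941264
P = 1/(1 + 11.941264) = 0.077272
Percentage = 7.7


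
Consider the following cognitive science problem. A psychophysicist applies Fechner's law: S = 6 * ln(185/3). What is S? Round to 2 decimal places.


S = 6 * ln(185/3)
I/I0 = 61.666667
ln(61.666667) = 4.1217
S = 6 * 4.1217
= 24.73


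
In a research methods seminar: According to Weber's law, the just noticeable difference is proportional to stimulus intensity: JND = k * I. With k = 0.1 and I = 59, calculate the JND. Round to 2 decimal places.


JND = k * I
JND = 0.1 * 59
= 5.90


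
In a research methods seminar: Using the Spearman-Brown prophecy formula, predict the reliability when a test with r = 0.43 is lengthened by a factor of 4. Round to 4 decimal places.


r_new = n*r / (1 + (n-1)*r)
Numerator = 4 * 0.43 = 1.72
Denominator = 1 + 3 * 0.43 = 2.29
r_new = 1.72 / 2.29
= 0.7511


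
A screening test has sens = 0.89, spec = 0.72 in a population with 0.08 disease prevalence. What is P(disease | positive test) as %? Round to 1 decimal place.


PPV = (sens * prev) / (sens * prev + (1-spec) * (1-prev))
Numerator = 0.89 * 0.08 = 0.0712
P(positive and no disease) = (1 - spec) * (1 - prev) = (1 - 0.72) * (1 - 0.08) = 0.2576
Denominator = 0.0712 + 0.2576 = 0.3288
PPV = 0.0712 / 0.3288 = 0.216545
As percentage = 21.7


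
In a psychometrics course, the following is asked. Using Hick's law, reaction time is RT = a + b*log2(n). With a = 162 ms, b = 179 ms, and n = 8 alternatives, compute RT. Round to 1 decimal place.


RT = 162 + 179 * log2(8)
log2(8) = 3.0
RT = 162 + 179 * 3.0
= 162 + 537.0
= 699.0 ms


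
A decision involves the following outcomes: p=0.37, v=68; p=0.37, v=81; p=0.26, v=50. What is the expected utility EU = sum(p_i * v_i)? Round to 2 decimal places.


EU = sum(p_i * v_i)
0.37 * 68 = 25.16
0.37 * 81 = 29.97
0.26 * 50 = 13.0
EU = 25.16 + 29.97 + 13.0
= 68.13


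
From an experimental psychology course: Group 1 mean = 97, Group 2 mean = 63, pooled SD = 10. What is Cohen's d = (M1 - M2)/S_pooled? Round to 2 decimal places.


Cohen's d = (M1 - M2) / S_pooled
= (97 - 63) / 10
= 34 / 10
= 3.40


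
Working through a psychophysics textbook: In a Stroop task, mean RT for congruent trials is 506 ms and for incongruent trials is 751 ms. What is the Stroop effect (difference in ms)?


Stroop effect = RT(incongruent) - RT(congruent)
= 751 - 506
= 245 ms


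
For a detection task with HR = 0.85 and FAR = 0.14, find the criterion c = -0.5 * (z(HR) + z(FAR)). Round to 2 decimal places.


c = -0.5 * (z(HR) + z(FAR))
z(0.85) = 1.0364
z(0.14) = -1.0803
c = -0.5 * (1.0364 + -1.0803)
= -0.5 * -0.0439
= 0.02


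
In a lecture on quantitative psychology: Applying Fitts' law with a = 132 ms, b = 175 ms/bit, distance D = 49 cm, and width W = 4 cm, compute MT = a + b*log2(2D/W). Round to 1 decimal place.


MT = 132 + 175 * log2(2*49/4)
2D/W = 24.5
log2(24.5) = 4.6147
MT = 132 + 175 * 4.6147
= 939.6 ms


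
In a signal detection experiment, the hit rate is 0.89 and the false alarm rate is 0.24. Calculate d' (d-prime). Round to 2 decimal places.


d' = z(HR) - z(FAR)
z(0.89) = 1.2265
z(0.24) = -0.7063
d' = 1.2265 - -0.7063
= 1.93


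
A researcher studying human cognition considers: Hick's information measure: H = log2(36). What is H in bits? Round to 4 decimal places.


H = log2(n)
H = log2(36)
= 5.1699


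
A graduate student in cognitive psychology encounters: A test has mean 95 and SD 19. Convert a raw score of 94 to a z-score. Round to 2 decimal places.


z = (X - mu) / sigma
= (94 - 95) / 19
= -1 / 19
= -0.05


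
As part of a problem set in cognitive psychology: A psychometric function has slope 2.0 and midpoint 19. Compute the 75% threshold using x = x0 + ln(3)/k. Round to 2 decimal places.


At P = 0.75: 0.75 = 1/(1 + e^(-k*(x-x0)))
Solving: e^(-k*(x-x0)) = 1/3
x = x0 + ln(3)/k
ln(3) = 1.0986
x = 19 + 1.0986/2.0
= 19 + 0.5493
= 19.55


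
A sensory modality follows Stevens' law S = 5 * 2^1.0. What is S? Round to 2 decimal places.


S = 5 * 2^1.0
2^1.0 = 2.0
S = 5 * 2.0
= 10.00


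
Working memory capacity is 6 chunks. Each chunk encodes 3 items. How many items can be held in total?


Total items = chunks * items_per_chunk
= 6 * 3
= 18


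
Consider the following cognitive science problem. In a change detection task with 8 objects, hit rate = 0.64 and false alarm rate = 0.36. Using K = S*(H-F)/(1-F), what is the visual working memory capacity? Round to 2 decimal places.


K = S * (H - F) / (1 - F)
H - F = 0.28
1 - F = 0.64
K = 8 * 0.28 / 0.64
= 3.50


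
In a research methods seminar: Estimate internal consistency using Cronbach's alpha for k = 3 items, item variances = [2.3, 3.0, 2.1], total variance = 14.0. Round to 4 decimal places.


alpha = (k/(k-1)) * (1 - sum(s_i^2)/s_total^2)
sum(item variances) = 7.4
k/(k-1) = 3/2 = 1.5
1 - 7.4/14.0 = 1 - 0.528571 = 0.471429
alpha = 1.5 * 0.471429
= 0.7071


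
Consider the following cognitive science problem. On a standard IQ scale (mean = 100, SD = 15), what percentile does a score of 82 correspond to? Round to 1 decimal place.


z = (IQ - mean) / SD
z = (82 - 100) / 15 = -1.2
Percentile = Phi(-1.2) * 100
Phi(-1.2) = 0.11507
= 11.5


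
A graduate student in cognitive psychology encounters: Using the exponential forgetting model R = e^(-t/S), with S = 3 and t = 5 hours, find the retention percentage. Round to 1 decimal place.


R = e^(-t/S)
-t/S = -5/3 = -1.666667
R = e^(-1.666667) = 0.188876
Percentage = 0.188876 * 100
= 18.9


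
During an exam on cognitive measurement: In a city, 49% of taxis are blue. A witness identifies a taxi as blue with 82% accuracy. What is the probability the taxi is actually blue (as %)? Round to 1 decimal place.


P(blue | says blue) = P(says blue | blue)*P(blue) / [P(says blue | blue)*P(blue) + P(says blue | not blue)*P(not blue)]
Numerator = 0.82 * 0.49 = 0.4018
False identification = 0.18 * 0.51 = 0.0918
P = 0.4018 / (0.4018 + 0.0918)
= 0.4018 / 0.4936
As percentage = 81.4


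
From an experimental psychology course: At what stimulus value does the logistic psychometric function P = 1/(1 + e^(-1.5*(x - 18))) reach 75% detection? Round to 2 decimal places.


At P = 0.75: 0.75 = 1/(1 + e^(-k*(x-x0)))
Solving: e^(-k*(x-x0)) = 1/3
x = x0 + ln(3)/k
ln(3) = 1.0986
x = 18 + 1.0986/1.5
= 18 + 0.7324
= 18.73


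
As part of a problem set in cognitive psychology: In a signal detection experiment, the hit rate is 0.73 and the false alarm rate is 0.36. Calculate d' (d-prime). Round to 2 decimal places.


d' = z(HR) - z(FAR)
z(0.73) = 0.6128
z(0.36) = -0.3585
d' = 0.6128 - -0.3585
= 0.97


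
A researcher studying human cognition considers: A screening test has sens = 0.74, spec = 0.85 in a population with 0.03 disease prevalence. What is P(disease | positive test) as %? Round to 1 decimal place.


PPV = (sens * prev) / (sens * prev + (1-spec) * (1-prev))
Numerator = 0.74 * 0.03 = 0.0222
P(positive and no disease) = (1 - spec) * (1 - prev) = (1 - 0.85) * (1 - 0.03) = 0.1455
Denominator = 0.0222 + 0.1455 = 0.1677
PPV = 0.0222 / 0.1677 = 0.132379
As percentage = 13.2


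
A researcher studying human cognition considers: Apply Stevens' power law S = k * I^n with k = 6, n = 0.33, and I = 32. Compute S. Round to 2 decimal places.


S = 6 * 32^0.33
32^0.33 = 3.1383
S = 6 * 3.1383
= 18.83


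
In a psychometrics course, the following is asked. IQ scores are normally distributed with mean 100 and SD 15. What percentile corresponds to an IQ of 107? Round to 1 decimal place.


z = (IQ - mean) / SD
z = (107 - 100) / 15 = 0.4667
Percentile = Phi(0.4667) * 100
Phi(0.4667) = 0.679643
= 68.0


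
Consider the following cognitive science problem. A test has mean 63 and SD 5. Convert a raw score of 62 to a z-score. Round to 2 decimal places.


z = (X - mu) / sigma
= (62 - 63) / 5
= -1 / 5
= -0.20


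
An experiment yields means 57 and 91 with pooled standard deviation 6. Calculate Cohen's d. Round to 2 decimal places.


Cohen's d = (M1 - M2) / S_pooled
= (57 - 91) / 6
= -34 / 6
= -5.67


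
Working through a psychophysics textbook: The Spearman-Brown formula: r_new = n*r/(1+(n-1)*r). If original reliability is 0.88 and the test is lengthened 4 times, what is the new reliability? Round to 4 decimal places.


r_new = n*r / (1 + (n-1)*r)
Numerator = 4 * 0.88 = 3.52
Denominator = 1 + 3 * 0.88 = 3.64
r_new = 3.52 / 3.64
= 0.9670


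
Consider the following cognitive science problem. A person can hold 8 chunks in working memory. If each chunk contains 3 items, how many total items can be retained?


Total items = chunks * items_per_chunk
= 8 * 3
= 24


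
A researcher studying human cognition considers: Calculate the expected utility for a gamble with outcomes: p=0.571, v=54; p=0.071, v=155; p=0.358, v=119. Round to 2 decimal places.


EU = sum(p_i * v_i)
0.571 * 54 = 30.834
0.071 * 155 = 11.005
0.358 * 119 = 42.602
EU = 30.834 + 11.005 + 42.602
= 84.44


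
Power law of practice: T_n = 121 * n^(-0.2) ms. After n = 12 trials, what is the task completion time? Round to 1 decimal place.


T_n = 121 * 12^(-0.2)
12^(-0.2) = 0.608364
T_n = 121 * 0.608364
= 73.6 ms


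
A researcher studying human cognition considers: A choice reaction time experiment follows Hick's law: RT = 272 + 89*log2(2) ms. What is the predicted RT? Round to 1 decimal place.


RT = 272 + 89 * log2(2)
log2(2) = 1.0
RT = 272 + 89 * 1.0
= 272 + 89.0
= 361.0 ms


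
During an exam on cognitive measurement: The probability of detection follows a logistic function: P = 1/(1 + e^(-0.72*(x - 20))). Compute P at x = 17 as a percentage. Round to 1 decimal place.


P(x) = 1/(1 + e^(-0.72*(17 - 20)))
Exponent = -0.72 * -3 = 2.16
e^(2.16) = 8.671138
P = 1/(1 + 8.671138) = 0.1034
Percentage = 10.3


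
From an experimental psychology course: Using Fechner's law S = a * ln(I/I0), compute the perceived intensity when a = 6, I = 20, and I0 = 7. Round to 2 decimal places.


S = 6 * ln(20/7)
I/I0 = 2.857143
ln(2.857143) = 1.0498
S = 6 * 1.0498
= 6.30


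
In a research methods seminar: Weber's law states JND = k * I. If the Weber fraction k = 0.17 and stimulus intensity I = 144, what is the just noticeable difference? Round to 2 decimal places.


JND = k * I
JND = 0.17 * 144
= 24.48


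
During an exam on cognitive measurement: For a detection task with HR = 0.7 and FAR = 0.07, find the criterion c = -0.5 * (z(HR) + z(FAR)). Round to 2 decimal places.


c = -0.5 * (z(HR) + z(FAR))
z(0.7) = 0.5244
z(0.07) = -1.4758
c = -0.5 * (0.5244 + -1.4758)
= -0.5 * -0.9514
= 0.48


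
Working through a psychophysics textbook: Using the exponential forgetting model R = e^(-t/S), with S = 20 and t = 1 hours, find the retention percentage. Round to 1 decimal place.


R = e^(-t/S)
-t/S = -1/20 = -0.05
R = e^(-0.05) = 0.951229
Percentage = 0.951229 * 100
= 95.1


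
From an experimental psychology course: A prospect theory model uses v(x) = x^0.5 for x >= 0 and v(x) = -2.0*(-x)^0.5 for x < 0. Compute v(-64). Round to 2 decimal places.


Since x = -64 < 0, use v(x) = -lambda*(-x)^alpha
(-x) = 64
64^0.5 = 8.0
v(-64) = -2.0 * 8.0
= -16.00


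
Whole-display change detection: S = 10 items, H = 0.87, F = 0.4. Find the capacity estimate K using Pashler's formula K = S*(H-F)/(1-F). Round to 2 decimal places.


K = S * (H - F) / (1 - F)
H - F = 0.47
1 - F = 0.6
K = 10 * 0.47 / 0.6
= 7.83


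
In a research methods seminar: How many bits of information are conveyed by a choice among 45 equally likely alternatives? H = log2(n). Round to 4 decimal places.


H = log2(n)
H = log2(45)
= 5.4919


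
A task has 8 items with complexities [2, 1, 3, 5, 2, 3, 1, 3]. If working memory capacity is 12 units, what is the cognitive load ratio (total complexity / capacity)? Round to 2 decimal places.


Total complexity = 2 + 1 + 3 + 5 + 2 + 3 + 1 + 3 = 20
Load = total / capacity = 20 / 12
= 1.67


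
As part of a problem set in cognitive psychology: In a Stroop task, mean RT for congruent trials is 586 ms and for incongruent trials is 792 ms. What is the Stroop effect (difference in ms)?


Stroop effect = RT(incongruent) - RT(congruent)
= 792 - 586
= 206 ms


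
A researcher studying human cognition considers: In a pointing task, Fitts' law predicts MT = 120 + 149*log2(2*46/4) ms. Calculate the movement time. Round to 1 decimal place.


MT = 120 + 149 * log2(2*46/4)
2D/W = 23.0
log2(23.0) = 4.5236
MT = 120 + 149 * 4.5236
= 794.0 ms


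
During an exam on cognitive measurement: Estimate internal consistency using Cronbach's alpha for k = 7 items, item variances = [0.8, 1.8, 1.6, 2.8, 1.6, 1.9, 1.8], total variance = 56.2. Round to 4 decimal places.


alpha = (k/(k-1)) * (1 - sum(s_i^2)/s_total^2)
sum(item variances) = 12.3
k/(k-1) = 7/6 = 1.166667
1 - 12.3/56.2 = 1 - 0.218861 = 0.781139
alpha = 1.166667 * 0.781139
= 0.9113


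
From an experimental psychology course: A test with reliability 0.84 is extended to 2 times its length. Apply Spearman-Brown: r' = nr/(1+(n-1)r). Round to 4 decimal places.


r_new = n*r / (1 + (n-1)*r)
Numerator = 2 * 0.84 = 1.68
Denominator = 1 + 1 * 0.84 = 1.84
r_new = 1.68 / 1.84
= 0.9130


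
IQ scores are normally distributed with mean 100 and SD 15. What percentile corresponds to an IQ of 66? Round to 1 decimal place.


z = (IQ - mean) / SD
z = (66 - 100) / 15 = -2.2667
Percentile = Phi(-2.2667) * 100
Phi(-2.2667) = 0.011704
= 1.2


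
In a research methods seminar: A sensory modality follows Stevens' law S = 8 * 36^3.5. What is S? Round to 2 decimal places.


S = 8 * 36^3.5
36^3.5 = 279936.0
S = 8 * 279936.0
= 2239488.00


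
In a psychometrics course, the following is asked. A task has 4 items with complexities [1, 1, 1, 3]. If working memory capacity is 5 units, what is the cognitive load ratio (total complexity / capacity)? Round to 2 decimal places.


Total complexity = 1 + 1 + 1 + 3 = 6
Load = total / capacity = 6 / 5
= 1.20


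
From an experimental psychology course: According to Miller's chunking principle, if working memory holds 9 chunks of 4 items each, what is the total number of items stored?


Total items = chunks * items_per_chunk
= 9 * 4
= 36


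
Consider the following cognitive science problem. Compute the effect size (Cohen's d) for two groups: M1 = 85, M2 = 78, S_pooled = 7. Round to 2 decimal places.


Cohen's d = (M1 - M2) / S_pooled
= (85 - 78) / 7
= 7 / 7
= 1.00


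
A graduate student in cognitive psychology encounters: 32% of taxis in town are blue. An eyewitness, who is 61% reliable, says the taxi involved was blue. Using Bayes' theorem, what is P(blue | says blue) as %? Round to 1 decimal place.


P(blue | says blue) = P(says blue | blue)*P(blue) / [P(says blue | blue)*P(blue) + P(says blue | not blue)*P(not blue)]
Numerator = 0.61 * 0.32 = 0.1952
False identification = 0.39 * 0.68 = 0.2652
P = 0.1952 / (0.1952 + 0.2652)
= 0.1952 / 0.4604
As percentage = 42.4


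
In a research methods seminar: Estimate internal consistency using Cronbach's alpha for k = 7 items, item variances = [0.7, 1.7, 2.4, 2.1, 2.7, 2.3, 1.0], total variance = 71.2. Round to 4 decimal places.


alpha = (k/(k-1)) * (1 - sum(s_i^2)/s_total^2)
sum(item variances) = 12.9
k/(k-1) = 7/6 = 1.166667
1 - 12.9/71.2 = 1 - 0.18118 = 0.81882
alpha = 1.166667 * 0.81882
= 0.9553


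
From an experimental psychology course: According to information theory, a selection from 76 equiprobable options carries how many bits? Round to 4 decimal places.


H = log2(n)
H = log2(76)
= 6.2479


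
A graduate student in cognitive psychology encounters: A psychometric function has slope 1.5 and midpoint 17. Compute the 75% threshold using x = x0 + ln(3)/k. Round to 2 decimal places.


At P = 0.75: 0.75 = 1/(1 + e^(-k*(x-x0)))
Solving: e^(-k*(x-x0)) = 1/3
x = x0 + ln(3)/k
ln(3) = 1.0986
x = 17 + 1.0986/1.5
= 17 + 0.7324
= 17.73


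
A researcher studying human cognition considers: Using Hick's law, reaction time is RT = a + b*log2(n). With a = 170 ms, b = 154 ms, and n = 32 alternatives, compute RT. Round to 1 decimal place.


RT = 170 + 154 * log2(32)
log2(32) = 5.0
RT = 170 + 154 * 5.0
= 170 + 770.0
= 940.0 ms


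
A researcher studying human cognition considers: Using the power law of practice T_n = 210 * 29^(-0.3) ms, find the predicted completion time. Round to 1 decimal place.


T_n = 210 * 29^(-0.3)
29^(-0.3) = 0.36415
T_n = 210 * 0.36415
= 76.5 ms


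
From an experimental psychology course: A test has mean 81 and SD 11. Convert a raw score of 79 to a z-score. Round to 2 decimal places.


z = (X - mu) / sigma
= (79 - 81) / 11
= -2 / 11
= -0.18


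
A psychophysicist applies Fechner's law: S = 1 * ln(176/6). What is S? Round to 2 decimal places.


S = 1 * ln(176/6)
I/I0 = 29.333333
ln(29.333333) = 3.3787
S = 1 * 3.3787
= 3.38


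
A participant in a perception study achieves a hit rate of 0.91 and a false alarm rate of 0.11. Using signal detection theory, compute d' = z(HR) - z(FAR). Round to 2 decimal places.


d' = z(HR) - z(FAR)
z(0.91) = 1.3408
z(0.11) = -1.2265
d' = 1.3408 - -1.2265
= 2.57


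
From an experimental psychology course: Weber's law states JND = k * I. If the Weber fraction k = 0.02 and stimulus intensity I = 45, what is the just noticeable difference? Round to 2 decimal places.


JND = k * I
JND = 0.02 * 45
= 0.90


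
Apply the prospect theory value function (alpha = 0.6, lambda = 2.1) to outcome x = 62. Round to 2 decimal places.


Since x = 62 >= 0, use v(x) = x^0.6
62^0.6 = 11.8969
v(62) = 11.90


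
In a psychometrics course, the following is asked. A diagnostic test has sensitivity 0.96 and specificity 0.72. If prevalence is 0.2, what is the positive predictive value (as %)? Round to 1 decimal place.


PPV = (sens * prev) / (sens * prev + (1-spec) * (1-prev))
Numerator = 0.96 * 0.2 = 0.192
P(positive and no disease) = (1 - spec) * (1 - prev) = (1 - 0.72) * (1 - 0.2) = 0.224
Denominator = 0.192 + 0.224 = 0.416
PPV = 0.192 / 0.416 = 0.461538
As percentage = 46.2


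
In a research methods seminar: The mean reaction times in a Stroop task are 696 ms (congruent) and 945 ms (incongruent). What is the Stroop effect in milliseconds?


Stroop effect = RT(incongruent) - RT(congruent)
= 945 - 696
= 249 ms


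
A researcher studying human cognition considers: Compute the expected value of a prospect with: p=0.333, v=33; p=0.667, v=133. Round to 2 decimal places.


EU = sum(p_i * v_i)
0.333 * 33 = 10.989
0.667 * 133 = 88.711
EU = 10.989 + 88.711
= 99.70


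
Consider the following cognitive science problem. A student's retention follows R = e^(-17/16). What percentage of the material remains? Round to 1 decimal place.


R = e^(-t/S)
-t/S = -17/16 = -1.0625
R = e^(-1.0625) = 0.345591
Percentage = 0.345591 * 100
= 34.6


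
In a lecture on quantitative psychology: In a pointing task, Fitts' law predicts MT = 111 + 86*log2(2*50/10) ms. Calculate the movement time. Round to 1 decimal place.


MT = 111 + 86 * log2(2*50/10)
2D/W = 10.0
log2(10.0) = 3.3219
MT = 111 + 86 * 3.3219
= 396.7 ms


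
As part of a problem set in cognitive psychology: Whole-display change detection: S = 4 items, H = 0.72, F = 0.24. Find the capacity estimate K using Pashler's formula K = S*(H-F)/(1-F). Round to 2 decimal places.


K = S * (H - F) / (1 - F)
H - F = 0.48
1 - F = 0.76
K = 4 * 0.48 / 0.76
= 2.53


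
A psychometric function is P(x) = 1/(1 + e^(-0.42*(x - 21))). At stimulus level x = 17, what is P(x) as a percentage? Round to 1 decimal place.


P(x) = 1/(1 + e^(-0.42*(17 - 21)))
Exponent = -0.42 * -4 = 1.68
e^(1.68) = 5.365556
P = 1/(1 + 5.365556) = 0.157095
Percentage = 15.7


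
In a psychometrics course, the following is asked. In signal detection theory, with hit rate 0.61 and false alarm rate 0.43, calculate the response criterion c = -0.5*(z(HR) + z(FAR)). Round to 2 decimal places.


c = -0.5 * (z(HR) + z(FAR))
z(0.61) = 0.2793
z(0.43) = -0.1764
c = -0.5 * (0.2793 + -0.1764)
= -0.5 * 0.1029
= -0.05


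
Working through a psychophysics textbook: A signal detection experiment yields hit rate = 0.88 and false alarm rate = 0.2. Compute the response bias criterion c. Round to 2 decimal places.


c = -0.5 * (z(HR) + z(FAR))
z(0.88) = 1.175
z(0.2) = -0.8416
c = -0.5 * (1.175 + -0.8416)
= -0.5 * 0.3334
= -0.17


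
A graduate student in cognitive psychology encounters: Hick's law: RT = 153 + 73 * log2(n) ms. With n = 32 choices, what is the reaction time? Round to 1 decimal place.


RT = 153 + 73 * log2(32)
log2(32) = 5.0
RT = 153 + 73 * 5.0
= 153 + 365.0
= 518.0 ms


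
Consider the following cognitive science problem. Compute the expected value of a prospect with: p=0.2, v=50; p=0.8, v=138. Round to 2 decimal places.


EU = sum(p_i * v_i)
0.2 * 50 = 10.0
0.8 * 138 = 110.4
EU = 10.0 + 110.4
= 120.40


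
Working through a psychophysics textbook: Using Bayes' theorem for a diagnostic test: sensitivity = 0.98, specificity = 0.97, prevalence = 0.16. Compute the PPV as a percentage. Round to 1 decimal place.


PPV = (sens * prev) / (sens * prev + (1-spec) * (1-prev))
Numerator = 0.98 * 0.16 = 0.1568
P(positive and no disease) = (1 - spec) * (1 - prev) = (1 - 0.97) * (1 - 0.16) = 0.0252
Denominator = 0.1568 + 0.0252 = 0.182
PPV = 0.1568 / 0.182 = 0.861538
As percentage = 86.2


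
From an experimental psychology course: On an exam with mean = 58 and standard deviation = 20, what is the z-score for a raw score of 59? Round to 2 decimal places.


z = (X - mu) / sigma
= (59 - 58) / 20
= 1 / 20
= 0.05


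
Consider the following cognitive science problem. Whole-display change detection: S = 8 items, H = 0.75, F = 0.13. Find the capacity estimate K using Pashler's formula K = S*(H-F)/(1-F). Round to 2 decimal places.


K = S * (H - F) / (1 - F)
H - F = 0.62
1 - F = 0.87
K = 8 * 0.62 / 0.87
= 5.70


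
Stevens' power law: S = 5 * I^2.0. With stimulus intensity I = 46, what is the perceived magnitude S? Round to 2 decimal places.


S = 5 * 46^2.0
46^2.0 = 2116.0
S = 5 * 2116.0
= 10580.00


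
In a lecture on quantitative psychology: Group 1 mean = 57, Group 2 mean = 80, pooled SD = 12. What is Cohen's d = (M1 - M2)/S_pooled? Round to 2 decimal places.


Cohen's d = (M1 - M2) / S_pooled
= (57 - 80) / 12
= -23 / 12
= -1.92


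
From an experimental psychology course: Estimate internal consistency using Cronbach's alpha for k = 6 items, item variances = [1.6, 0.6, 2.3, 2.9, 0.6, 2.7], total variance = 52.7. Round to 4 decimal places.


alpha = (k/(k-1)) * (1 - sum(s_i^2)/s_total^2)
sum(item variances) = 10.7
k/(k-1) = 6/5 = 1.2
1 - 10.7/52.7 = 1 - 0.203036 = 0.796964
alpha = 1.2 * 0.796964
= 0.9564


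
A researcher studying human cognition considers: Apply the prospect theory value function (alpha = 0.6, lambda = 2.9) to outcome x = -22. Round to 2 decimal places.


Since x = -22 < 0, use v(x) = -lambda*(-x)^alpha
(-x) = 22
22^0.6 = 6.3893
v(-22) = -2.9 * 6.3893
= -18.53


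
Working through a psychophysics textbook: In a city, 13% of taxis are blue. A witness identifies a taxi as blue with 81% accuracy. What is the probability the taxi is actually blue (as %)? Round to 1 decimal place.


P(blue | says blue) = P(says blue | blue)*P(blue) / [P(says blue | blue)*P(blue) + P(says blue | not blue)*P(not blue)]
Numerator = 0.81 * 0.13 = 0.1053
False identification = 0.19 * 0.87 = 0.1653
P = 0.1053 / (0.1053 + 0.1653)
= 0.1053 / 0.2706
As percentage = 38.9


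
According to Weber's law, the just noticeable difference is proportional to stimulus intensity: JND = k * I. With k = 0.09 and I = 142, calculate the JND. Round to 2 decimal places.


JND = k * I
JND = 0.09 * 142
= 12.78


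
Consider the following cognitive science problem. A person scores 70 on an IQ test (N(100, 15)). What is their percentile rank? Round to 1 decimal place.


z = (IQ - mean) / SD
z = (70 - 100) / 15 = -2.0
Percentile = Phi(-2.0) * 100
Phi(-2.0) = 0.02275
= 2.3


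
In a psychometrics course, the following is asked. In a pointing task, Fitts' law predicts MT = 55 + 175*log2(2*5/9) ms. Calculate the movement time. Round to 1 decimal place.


MT = 55 + 175 * log2(2*5/9)
2D/W = 1.111111
log2(1.111111) = 0.152
MT = 55 + 175 * 0.152
= 81.6 ms


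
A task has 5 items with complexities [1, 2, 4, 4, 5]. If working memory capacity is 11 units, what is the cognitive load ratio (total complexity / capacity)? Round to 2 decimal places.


Total complexity = 1 + 2 + 4 + 4 + 5 = 16
Load = total / capacity = 16 / 11
= 1.45


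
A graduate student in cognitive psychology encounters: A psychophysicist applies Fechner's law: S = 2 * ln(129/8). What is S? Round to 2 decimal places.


S = 2 * ln(129/8)
I/I0 = 16.125
ln(16.125) = 2.7804
S = 2 * 2.7804
= 5.56


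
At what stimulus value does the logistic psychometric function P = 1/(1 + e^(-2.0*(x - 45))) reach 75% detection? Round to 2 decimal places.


At P = 0.75: 0.75 = 1/(1 + e^(-k*(x-x0)))
Solving: e^(-k*(x-x0)) = 1/3
x = x0 + ln(3)/k
ln(3) = 1.0986
x = 45 + 1.0986/2.0
= 45 + 0.5493
= 45.55


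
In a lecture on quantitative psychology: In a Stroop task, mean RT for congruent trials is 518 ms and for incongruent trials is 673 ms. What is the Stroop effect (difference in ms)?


Stroop effect = RT(incongruent) - RT(congruent)
= 673 - 518
= 155 ms


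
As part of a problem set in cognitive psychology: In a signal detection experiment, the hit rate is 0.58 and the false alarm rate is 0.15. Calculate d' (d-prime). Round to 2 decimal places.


d' = z(HR) - z(FAR)
z(0.58) = 0.2019
z(0.15) = -1.0364
d' = 0.2019 - -1.0364
= 1.24


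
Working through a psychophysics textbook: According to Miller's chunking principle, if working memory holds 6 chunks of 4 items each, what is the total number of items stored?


Total items = chunks * items_per_chunk
= 6 * 4
= 24


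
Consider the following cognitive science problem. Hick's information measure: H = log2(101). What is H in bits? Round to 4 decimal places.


H = log2(n)
H = log2(101)
= 6.6582


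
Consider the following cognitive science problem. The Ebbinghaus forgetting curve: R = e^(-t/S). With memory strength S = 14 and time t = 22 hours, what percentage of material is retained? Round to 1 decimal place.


R = e^(-t/S)
-t/S = -22/14 = -1.571429
R = e^(-1.571429) = 0.207748
Percentage = 0.207748 * 100
= 20.8


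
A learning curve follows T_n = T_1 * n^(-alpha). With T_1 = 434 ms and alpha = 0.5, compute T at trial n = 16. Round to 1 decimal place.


T_n = 434 * 16^(-0.5)
16^(-0.5) = 0.25
T_n = 434 * 0.25
= 108.5 ms


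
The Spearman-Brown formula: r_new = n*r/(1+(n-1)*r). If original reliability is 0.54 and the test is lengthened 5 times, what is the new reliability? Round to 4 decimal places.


r_new = n*r / (1 + (n-1)*r)
Numerator = 5 * 0.54 = 2.7
Denominator = 1 + 4 * 0.54 = 3.16
r_new = 2.7 / 3.16
= 0.8544


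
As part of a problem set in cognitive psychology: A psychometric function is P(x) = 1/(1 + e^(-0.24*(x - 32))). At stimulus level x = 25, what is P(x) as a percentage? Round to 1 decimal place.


P(x) = 1/(1 + e^(-0.24*(25 - 32)))
Exponent = -0.24 * -7 = 1.68
e^(1.68) = 5.365556
P = 1/(1 + 5.365556) = 0.157095
Percentage = 15.7


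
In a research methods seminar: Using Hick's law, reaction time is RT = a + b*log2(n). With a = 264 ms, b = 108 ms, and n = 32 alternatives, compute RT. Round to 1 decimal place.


RT = 264 + 108 * log2(32)
log2(32) = 5.0
RT = 264 + 108 * 5.0
= 264 + 540.0
= 804.0 ms


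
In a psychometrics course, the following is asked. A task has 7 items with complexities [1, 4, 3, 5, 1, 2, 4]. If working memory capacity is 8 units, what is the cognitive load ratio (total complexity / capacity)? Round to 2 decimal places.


Total complexity = 1 + 4 + 3 + 5 + 1 + 2 + 4 = 20
Load = total / capacity = 20 / 8
= 2.50


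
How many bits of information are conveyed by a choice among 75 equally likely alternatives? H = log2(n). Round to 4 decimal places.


H = log2(n)
H = log2(75)
= 6.2288


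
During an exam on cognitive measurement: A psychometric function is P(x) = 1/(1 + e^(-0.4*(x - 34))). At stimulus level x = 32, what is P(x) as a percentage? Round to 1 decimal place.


P(x) = 1/(1 + e^(-0.4*(32 - 34)))
Exponent = -0.4 * -2 = 0.8
e^(0.8) = 2.225541
P = 1/(1 + 2.225541) = 0.310026
Percentage = 31.0


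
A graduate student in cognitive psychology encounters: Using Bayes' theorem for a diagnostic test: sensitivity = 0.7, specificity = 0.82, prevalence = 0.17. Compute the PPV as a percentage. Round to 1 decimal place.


PPV = (sens * prev) / (sens * prev + (1-spec) * (1-prev))
Numerator = 0.7 * 0.17 = 0.119
P(positive and no disease) = (1 - spec) * (1 - prev) = (1 - 0.82) * (1 - 0.17) = 0.1494
Denominator = 0.119 + 0.1494 = 0.2684
PPV = 0.119 / 0.2684 = 0.443368
As percentage = 44.3


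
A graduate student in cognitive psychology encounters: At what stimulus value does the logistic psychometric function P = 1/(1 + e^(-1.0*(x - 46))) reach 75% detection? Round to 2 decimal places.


At P = 0.75: 0.75 = 1/(1 + e^(-k*(x-x0)))
Solving: e^(-k*(x-x0)) = 1/3
x = x0 + ln(3)/k
ln(3) = 1.0986
x = 46 + 1.0986/1.0
= 46 + 1.0986
= 47.10


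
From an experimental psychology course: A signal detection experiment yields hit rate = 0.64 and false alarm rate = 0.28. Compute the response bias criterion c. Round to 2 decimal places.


c = -0.5 * (z(HR) + z(FAR))
z(0.64) = 0.3585
z(0.28) = -0.5828
c = -0.5 * (0.3585 + -0.5828)
= -0.5 * -0.2243
= 0.11


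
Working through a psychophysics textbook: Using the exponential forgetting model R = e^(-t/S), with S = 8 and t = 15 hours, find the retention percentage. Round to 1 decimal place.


R = e^(-t/S)
-t/S = -15/8 = -1.875
R = e^(-1.875) = 0.153355
Percentage = 0.153355 * 100
= 15.3


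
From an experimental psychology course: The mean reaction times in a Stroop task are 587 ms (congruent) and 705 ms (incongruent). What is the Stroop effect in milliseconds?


Stroop effect = RT(incongruent) - RT(congruent)
= 705 - 587
= 118 ms


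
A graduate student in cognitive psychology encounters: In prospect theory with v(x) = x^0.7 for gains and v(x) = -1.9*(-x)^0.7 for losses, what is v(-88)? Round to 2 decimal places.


Since x = -88 < 0, use v(x) = -lambda*(-x)^alpha
(-x) = 88
88^0.7 = 22.9688
v(-88) = -1.9 * 22.9688
= -43.64


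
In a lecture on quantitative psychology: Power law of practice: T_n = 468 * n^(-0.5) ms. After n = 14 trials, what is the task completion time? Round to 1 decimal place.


T_n = 468 * 14^(-0.5)
14^(-0.5) = 0.267261
T_n = 468 * 0.267261
= 125.1 ms


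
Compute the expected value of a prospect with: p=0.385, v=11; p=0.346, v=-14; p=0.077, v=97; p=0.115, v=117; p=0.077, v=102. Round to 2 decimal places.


EU = sum(p_i * v_i)
0.385 * 11 = 4.235
0.346 * -14 = -4.844
0.077 * 97 = 7.469
0.115 * 117 = 13.455
0.077 * 102 = 7.854
EU = 4.235 + -4.844 + 7.469 + 13.455 + 7.854
= 28.17


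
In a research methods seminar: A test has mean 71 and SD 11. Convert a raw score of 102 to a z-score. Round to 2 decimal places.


z = (X - mu) / sigma
= (102 - 71) / 11
= 31 / 11
= 2.82


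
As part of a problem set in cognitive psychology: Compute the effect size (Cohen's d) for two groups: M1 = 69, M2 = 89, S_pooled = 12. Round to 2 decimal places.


Cohen's d = (M1 - M2) / S_pooled
= (69 - 89) / 12
= -20 / 12
= -1.67


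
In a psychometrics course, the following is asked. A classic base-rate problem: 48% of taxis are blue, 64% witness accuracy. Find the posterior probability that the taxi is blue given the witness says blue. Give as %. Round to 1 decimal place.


P(blue | says blue) = P(says blue | blue)*P(blue) / [P(says blue | blue)*P(blue) + P(says blue | not blue)*P(not blue)]
Numerator = 0.64 * 0.48 = 0.3072
False identification = 0.36 * 0.52 = 0.1872
P = 0.3072 / (0.3072 + 0.1872)
= 0.3072 / 0.4944
As percentage = 62.1


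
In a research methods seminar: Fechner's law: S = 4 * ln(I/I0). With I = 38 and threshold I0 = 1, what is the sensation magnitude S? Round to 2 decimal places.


S = 4 * ln(38/1)
I/I0 = 38.0
ln(38.0) = 3.6376
S = 4 * 3.6376
= 14.55


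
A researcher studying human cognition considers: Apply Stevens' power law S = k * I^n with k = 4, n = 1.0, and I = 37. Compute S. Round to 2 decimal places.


S = 4 * 37^1.0
37^1.0 = 37.0
S = 4 * 37.0
= 148.00


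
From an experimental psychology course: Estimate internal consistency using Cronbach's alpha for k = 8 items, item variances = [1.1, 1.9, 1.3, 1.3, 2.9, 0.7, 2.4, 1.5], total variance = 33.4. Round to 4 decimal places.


alpha = (k/(k-1)) * (1 - sum(s_i^2)/s_total^2)
sum(item variances) = 13.1
k/(k-1) = 8/7 = 1.142857
1 - 13.1/33.4 = 1 - 0.392216 = 0.607784
alpha = 1.142857 * 0.607784
= 0.6946


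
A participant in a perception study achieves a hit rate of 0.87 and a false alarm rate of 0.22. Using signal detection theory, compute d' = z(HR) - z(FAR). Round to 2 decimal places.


d' = z(HR) - z(FAR)
z(0.87) = 1.1264
z(0.22) = -0.7722
d' = 1.1264 - -0.7722
= 1.90


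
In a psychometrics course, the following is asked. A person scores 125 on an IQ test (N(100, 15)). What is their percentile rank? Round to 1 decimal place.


z = (IQ - mean) / SD
z = (125 - 100) / 15 = 1.6667
Percentile = Phi(1.6667) * 100
Phi(1.6667) = 0.952213
= 95.2


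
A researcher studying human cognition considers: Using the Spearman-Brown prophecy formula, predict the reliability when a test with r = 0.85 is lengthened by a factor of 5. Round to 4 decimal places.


r_new = n*r / (1 + (n-1)*r)
Numerator = 5 * 0.85 = 4.25
Denominator = 1 + 4 * 0.85 = 4.4
r_new = 4.25 / 4.4
= 0.9659


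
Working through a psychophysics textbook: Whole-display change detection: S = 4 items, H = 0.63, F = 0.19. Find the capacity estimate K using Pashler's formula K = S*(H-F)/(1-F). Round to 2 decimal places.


K = S * (H - F) / (1 - F)
H - F = 0.44
1 - F = 0.81
K = 4 * 0.44 / 0.81
= 2.17


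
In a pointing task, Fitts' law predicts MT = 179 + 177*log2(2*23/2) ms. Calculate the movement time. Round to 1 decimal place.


MT = 179 + 177 * log2(2*23/2)
2D/W = 23.0
log2(23.0) = 4.5236
MT = 179 + 177 * 4.5236
= 979.7 ms


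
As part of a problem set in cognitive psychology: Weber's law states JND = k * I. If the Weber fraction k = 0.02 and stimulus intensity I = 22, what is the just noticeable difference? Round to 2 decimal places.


JND = k * I
JND = 0.02 * 22
= 0.44


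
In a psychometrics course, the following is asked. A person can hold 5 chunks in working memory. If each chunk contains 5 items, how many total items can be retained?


Total items = chunks * items_per_chunk
= 5 * 5
= 25


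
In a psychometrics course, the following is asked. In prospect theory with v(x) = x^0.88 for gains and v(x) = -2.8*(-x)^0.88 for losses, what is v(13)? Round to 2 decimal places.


Since x = 13 >= 0, use v(x) = x^0.88
13^0.88 = 9.5559
v(13) = 9.56


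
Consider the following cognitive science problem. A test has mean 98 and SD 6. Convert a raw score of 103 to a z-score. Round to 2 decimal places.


z = (X - mu) / sigma
= (103 - 98) / 6
= 5 / 6
= 0.83


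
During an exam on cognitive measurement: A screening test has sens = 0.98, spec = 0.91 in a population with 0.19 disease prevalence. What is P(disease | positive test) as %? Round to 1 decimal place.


PPV = (sens * prev) / (sens * prev + (1-spec) * (1-prev))
Numerator = 0.98 * 0.19 = 0.1862
P(positive and no disease) = (1 - spec) * (1 - prev) = (1 - 0.91) * (1 - 0.19) = 0.0729
Denominator = 0.1862 + 0.0729 = 0.2591
PPV = 0.1862 / 0.2591 = 0.718641
As percentage = 71.9


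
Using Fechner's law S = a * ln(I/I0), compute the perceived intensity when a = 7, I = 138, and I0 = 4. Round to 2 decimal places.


S = 7 * ln(138/4)
I/I0 = 34.5
ln(34.5) = 3.541
S = 7 * 3.541
= 24.79


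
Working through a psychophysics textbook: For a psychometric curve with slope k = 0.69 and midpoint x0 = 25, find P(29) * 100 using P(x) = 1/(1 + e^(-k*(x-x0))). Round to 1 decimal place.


P(x) = 1/(1 + e^(-0.69*(29 - 25)))
Exponent = -0.69 * 4 = -2.76
e^(-2.76) = 0.063292
P = 1/(1 + 0.063292) = 0.940475
Percentage = 94.0


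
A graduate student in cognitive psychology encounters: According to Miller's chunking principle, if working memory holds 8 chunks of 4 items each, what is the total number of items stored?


Total items = chunks * items_per_chunk
= 8 * 4
= 32


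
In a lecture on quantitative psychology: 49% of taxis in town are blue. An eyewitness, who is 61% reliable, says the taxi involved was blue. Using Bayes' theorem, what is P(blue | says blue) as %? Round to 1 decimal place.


P(blue | says blue) = P(says blue | blue)*P(blue) / [P(says blue | blue)*P(blue) + P(says blue | not blue)*P(not blue)]
Numerator = 0.61 * 0.49 = 0.2989
False identification = 0.39 * 0.51 = 0.1989
P = 0.2989 / (0.2989 + 0.1989)
= 0.2989 / 0.4978
As percentage = 60.0


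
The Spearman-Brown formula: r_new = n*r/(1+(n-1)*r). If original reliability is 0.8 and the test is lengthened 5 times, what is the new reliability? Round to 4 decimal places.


r_new = n*r / (1 + (n-1)*r)
Numerator = 5 * 0.8 = 4.0
Denominator = 1 + 4 * 0.8 = 4.2
r_new = 4.0 / 4.2
= 0.9524


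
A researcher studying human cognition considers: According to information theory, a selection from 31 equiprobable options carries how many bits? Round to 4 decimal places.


H = log2(n)
H = log2(31)
= 4.9542


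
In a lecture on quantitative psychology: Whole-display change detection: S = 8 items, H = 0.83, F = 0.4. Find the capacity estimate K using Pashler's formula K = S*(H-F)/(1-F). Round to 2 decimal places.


K = S * (H - F) / (1 - F)
H - F = 0.43
1 - F = 0.6
K = 8 * 0.43 / 0.6
= 5.73


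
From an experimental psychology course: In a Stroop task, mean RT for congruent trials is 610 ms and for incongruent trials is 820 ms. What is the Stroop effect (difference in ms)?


Stroop effect = RT(incongruent) - RT(congruent)
= 820 - 610
= 210 ms


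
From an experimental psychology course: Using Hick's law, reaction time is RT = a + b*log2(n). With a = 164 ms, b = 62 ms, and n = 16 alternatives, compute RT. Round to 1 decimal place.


RT = 164 + 62 * log2(16)
log2(16) = 4.0
RT = 164 + 62 * 4.0
= 164 + 248.0
= 412.0 ms
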